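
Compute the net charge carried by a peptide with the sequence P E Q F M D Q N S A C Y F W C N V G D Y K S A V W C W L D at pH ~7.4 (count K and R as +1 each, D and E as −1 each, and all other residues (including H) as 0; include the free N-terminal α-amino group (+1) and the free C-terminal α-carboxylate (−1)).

Positive (K, R): K21 → +1.
Negative (D, E): E2, D6, D19, D29 → −4.
The N-terminus (+1) and C-terminus (−1) cancel.
Net charge = (+1) + (−4) = −3.

-3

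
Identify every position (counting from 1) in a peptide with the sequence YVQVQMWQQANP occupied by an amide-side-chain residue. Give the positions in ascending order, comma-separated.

Asparagine (N) and glutamine (Q) have uncharged amide side chains.
Matching residues: Q3, Q5, Q8, Q9, N11.

3, 5, 8, 9, 11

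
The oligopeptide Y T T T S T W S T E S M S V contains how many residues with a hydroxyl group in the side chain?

10

Serine (S), threonine (T), and tyrosine (Y) each carry a hydroxyl group on the side chain.
Matching residues: Y1, T2, T3, T4, S5, T6, S8, T9, S11, S13.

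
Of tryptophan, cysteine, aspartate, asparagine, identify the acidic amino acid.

Only D (aspartate) and E (glutamate) carry a side-chain carboxylic acid.
Of the listed options, only aspartate belongs to this group.

aspartate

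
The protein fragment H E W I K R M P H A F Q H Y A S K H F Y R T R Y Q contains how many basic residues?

9

The basic amino acids are Lys (K), Arg (R), and His (H).
Matching residues: H1, K5, R6, H9, H13, K17, H18, R21, R23.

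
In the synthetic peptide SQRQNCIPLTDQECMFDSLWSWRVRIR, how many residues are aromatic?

The aromatic amino acids are Phe (F, benzyl), Trp (W, indole), and Tyr (Y, phenol).
Matching residues: F16, W20, W22.

3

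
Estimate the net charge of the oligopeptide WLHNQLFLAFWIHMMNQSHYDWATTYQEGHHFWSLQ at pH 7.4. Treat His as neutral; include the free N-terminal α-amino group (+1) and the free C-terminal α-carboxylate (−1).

-2

The side chains ionized at physiological pH are Lys/Arg (+1) and Asp/Glu (−1); with His treated as neutral, nothing else contributes.
Positive (K, R): none → +0.
Negative (D, E): D21, E28 → −2.
The N-terminus (+1) and C-terminus (−1) cancel.
Net charge = (+0) + (−2) = −2.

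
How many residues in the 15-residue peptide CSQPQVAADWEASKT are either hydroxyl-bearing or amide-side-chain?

5

Hydroxyl-bearing: S, T, Y. Amide-side-chain: N, Q.
Hydroxyl-bearing residues here: S2, S13, T15 (3).
Amide-side-chain residues here: Q3, Q5 (2).
The two groups share no amino acid, so total = 3 + 2 = 5.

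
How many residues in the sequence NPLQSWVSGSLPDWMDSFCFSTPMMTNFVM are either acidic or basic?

2

Acidic: D, E. Basic: H, K, R.
Acidic residues here: D13, D16 (2).
Basic residues here: none (0).
The two groups share no amino acid, so total = 2 + 0 = 2.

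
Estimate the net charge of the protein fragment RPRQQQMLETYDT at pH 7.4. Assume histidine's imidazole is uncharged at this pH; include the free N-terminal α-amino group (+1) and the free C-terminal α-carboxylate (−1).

0

Near pH 7.4, K and R contribute +1 each, D and E contribute −1 each, and every other side chain (His included, as stated) is uncharged.
Positive (K, R): R1, R3 → +2.
Negative (D, E): E9, D12 → −2.
The N-terminus (+1) and C-terminus (−1) cancel.
Net charge = (+2) + (−2) = 0.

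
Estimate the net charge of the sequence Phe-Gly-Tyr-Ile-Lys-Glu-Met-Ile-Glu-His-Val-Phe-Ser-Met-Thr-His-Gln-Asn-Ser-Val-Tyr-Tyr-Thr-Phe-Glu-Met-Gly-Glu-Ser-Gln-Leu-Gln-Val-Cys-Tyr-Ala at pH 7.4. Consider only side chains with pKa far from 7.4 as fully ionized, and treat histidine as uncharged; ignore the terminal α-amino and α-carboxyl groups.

-3

The side chains ionized at physiological pH are Lys/Arg (+1) and Asp/Glu (−1); with His treated as neutral, nothing else contributes.
Positive (K, R): Lys5 → +1.
Negative (D, E): Glu6, Glu9, Glu25, Glu28 → −4.
Net charge = (+1) + (−4) = −3.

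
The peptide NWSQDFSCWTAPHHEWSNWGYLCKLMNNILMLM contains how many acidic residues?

Only D (aspartate) and E (glutamate) carry a side-chain carboxylic acid.
Matching residues: D5, E15.

2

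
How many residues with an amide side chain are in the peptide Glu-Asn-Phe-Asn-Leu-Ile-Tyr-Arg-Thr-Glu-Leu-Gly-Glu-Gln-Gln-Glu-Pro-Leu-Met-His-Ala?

Only N (asparagine) and Q (glutamine) carry a side-chain carboxamide.
Matching residues: Asn2, Asn4, Gln14, Gln15.

4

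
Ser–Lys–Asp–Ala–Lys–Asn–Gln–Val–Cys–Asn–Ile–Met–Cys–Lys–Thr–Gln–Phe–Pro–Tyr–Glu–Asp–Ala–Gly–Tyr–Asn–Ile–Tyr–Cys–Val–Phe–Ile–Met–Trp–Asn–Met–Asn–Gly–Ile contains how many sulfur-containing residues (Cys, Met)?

6

Matching residues: Cys9, Met12, Cys13, Cys28, Met32, Met35.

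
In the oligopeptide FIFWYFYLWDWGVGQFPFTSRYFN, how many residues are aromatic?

12

The aromatic amino acids are Phe (F, benzyl), Trp (W, indole), and Tyr (Y, phenol).
Matching residues: F1, F3, W4, Y5, F6, Y7, W9, W11, F16, F18, Y22, F23.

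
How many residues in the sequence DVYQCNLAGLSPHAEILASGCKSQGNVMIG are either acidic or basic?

4

Acidic: D, E. Basic: H, K, R.
Acidic residues here: D1, E15 (2).
Basic residues here: H13, K22 (2).
The two groups share no amino acid, so total = 2 + 2 = 4.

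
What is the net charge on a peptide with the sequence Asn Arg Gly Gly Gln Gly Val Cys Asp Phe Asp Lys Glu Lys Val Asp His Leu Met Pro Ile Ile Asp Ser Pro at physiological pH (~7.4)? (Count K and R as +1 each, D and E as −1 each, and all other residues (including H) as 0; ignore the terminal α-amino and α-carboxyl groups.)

-2

Positive (K, R): Arg2, Lys12, Lys14 → +3.
Negative (D, E): Asp9, Asp11, Glu13, Asp16, Asp23 → −5.
Net charge = (+3) + (−5) = −2.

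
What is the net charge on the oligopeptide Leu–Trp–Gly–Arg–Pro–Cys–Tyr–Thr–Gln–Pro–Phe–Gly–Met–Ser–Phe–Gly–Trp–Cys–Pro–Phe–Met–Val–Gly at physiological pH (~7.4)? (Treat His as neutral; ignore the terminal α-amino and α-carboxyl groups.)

The side chains ionized at physiological pH are Lys/Arg (+1) and Asp/Glu (−1); with His treated as neutral, nothing else contributes.
Positive (K, R): Arg4 → +1.
Negative (D, E): none → −0.
Net charge = (+1) + (−0) = +1.

+1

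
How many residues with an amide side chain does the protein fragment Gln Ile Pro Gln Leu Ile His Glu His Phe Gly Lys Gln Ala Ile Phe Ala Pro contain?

The amide-side-chain residues are Asn (N) and Gln (Q).
Matching residues: Gln1, Gln4, Gln13.

3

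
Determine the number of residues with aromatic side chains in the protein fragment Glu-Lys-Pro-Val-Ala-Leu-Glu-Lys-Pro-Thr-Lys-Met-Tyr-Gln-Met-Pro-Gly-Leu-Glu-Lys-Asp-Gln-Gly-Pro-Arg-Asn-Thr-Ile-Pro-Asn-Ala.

F, W, and Y each carry an aromatic ring on the side chain.
Matching residues: Tyr13.

1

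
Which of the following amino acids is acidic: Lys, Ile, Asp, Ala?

Only D (aspartate) and E (glutamate) carry a side-chain carboxylic acid.
Of the listed options, only Asp belongs to this group.

Asp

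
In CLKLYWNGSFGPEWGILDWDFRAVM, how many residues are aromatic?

The aromatic amino acids are Phe (F, benzyl), Trp (W, indole), and Tyr (Y, phenol).
Matching residues: Y5, W6, F10, W14, W19, F21.

6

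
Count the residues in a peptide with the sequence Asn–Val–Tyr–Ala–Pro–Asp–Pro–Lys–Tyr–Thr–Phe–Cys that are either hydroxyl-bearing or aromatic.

Hydroxyl-bearing: S, T, Y. Aromatic: F, W, Y.
Hydroxyl-bearing residues here: Tyr3, Tyr9, Thr10 (3).
Aromatic residues here: Tyr3, Tyr9, Phe11 (3).
Y is in both groups, so the 2 Y residues must not be double-counted.
Total = 3 + 3 − 2 = 4.

4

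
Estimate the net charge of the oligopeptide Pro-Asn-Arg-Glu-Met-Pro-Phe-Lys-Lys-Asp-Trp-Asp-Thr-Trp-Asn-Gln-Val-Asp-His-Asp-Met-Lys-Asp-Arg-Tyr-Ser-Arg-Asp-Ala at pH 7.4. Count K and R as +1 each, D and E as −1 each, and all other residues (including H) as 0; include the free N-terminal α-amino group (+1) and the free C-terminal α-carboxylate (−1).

Positive (K, R): Arg3, Lys8, Lys9, Lys22, Arg24, Arg27 → +6.
Negative (D, E): Glu4, Asp10, Asp12, Asp18, Asp20, Asp23, Asp28 → −7.
The N-terminus (+1) and C-terminus (−1) cancel.
Net charge = (+6) + (−7) = −1.

-1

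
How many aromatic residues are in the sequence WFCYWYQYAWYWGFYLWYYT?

Phenylalanine (F), tryptophan (W), and tyrosine (Y) have aromatic ring side chains.
Matching residues: W1, F2, Y4, W5, Y6, Y8, W10, Y11, W12, F14, Y15, W17, Y18, Y19.

14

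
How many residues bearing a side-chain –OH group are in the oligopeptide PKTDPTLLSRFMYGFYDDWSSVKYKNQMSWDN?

The –OH-bearing residues are Ser, Thr (aliphatic alcohols), and Tyr (phenol).
Matching residues: T3, T6, S9, Y13, Y16, S20, S21, Y24, S29.

9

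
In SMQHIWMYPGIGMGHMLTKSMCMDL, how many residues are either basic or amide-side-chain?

4

Basic: H, K, R. Amide-side-chain: N, Q.
Basic residues here: H4, H15, K19 (3).
Amide-side-chain residues here: Q3 (1).
The two groups share no amino acid, so total = 3 + 1 = 4.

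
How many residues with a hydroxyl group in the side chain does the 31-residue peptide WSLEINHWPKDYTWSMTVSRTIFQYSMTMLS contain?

11

The –OH-bearing residues are Ser, Thr (aliphatic alcohols), and Tyr (phenol).
Matching residues: S2, Y12, T13, S15, T17, S19, T21, Y25, S26, T28, S31.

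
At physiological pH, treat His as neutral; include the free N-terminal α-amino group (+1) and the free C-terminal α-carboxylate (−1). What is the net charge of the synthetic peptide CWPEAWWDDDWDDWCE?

At pH ~7.4 the Lys and Arg side chains are protonated (+1), the Asp and Glu side chains are deprotonated (−1), and with His taken as neutral all other side chains carry no charge.
Positive (K, R): none → +0.
Negative (D, E): E4, D8, D9, D10, D12, D13, E16 → −7.
The N-terminus (+1) and C-terminus (−1) cancel.
Net charge = (+0) + (−7) = −7.

-7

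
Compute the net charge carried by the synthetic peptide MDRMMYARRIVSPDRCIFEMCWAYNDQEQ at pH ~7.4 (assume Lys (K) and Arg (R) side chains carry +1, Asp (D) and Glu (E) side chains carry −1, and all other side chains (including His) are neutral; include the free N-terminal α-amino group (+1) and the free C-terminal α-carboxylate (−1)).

Positive (K, R): R3, R8, R9, R15 → +4.
Negative (D, E): D2, D14, E19, D26, E28 → −5.
The N-terminus (+1) and C-terminus (−1) cancel.
Net charge = (+4) + (−5) = −1.

-1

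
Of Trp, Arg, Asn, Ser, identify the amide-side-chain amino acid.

Only N (asparagine) and Q (glutamine) carry a side-chain carboxamide.
Of the listed options, only Asn belongs to this group.

Asn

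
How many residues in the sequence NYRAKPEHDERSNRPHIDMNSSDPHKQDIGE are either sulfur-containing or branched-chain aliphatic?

Sulfur-containing: C, M. Branched-chain aliphatic: I, L, V.
Sulfur-containing residues here: M19 (1).
Branched-chain aliphatic residues here: I17, I29 (2).
The two groups share no amino acid, so total = 1 + 2 = 3.

3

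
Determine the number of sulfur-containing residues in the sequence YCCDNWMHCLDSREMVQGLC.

The sulfur-bearing residues are cysteine (–SH) and methionine (–S–CH₃).
Matching residues: C2, C3, M7, C9, M15, C20.

6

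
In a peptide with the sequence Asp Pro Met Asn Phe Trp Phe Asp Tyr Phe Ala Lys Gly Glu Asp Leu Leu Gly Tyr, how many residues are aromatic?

6

The aromatic amino acids are Phe (F, benzyl), Trp (W, indole), and Tyr (Y, phenol).
Matching residues: Phe5, Trp6, Phe7, Tyr9, Phe10, Tyr19.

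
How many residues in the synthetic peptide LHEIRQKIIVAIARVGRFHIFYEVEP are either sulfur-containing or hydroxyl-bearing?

Sulfur-containing: C, M. Hydroxyl-bearing: S, T, Y.
Sulfur-containing residues here: none (0).
Hydroxyl-bearing residues here: Y22 (1).
The two groups share no amino acid, so total = 0 + 1 = 1.

1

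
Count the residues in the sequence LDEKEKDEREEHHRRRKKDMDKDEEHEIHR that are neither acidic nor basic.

Acidic: D, E. Basic: K, R, H. All other residues are neither.
Matching residues: L1, M20, I28.

3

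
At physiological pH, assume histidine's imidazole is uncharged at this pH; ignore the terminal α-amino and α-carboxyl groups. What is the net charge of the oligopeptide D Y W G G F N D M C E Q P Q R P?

-2

At pH ~7.4 the Lys and Arg side chains are protonated (+1), the Asp and Glu side chains are deprotonated (−1), and with His taken as neutral all other side chains carry no charge.
Positive (K, R): R15 → +1.
Negative (D, E): D1, D8, E11 → −3.
Net charge = (+1) + (−3) = −2.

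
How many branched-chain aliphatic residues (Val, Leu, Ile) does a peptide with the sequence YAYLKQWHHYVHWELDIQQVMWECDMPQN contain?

Matching residues: L4, V11, L15, I17, V20.

5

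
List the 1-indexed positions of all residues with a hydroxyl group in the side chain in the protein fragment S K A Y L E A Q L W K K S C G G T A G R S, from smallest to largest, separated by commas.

1, 4, 13, 17, 21

The –OH-bearing residues are Ser, Thr (aliphatic alcohols), and Tyr (phenol).
Matching residues: S1, Y4, S13, T17, S21.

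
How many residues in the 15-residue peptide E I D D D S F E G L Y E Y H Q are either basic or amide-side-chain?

Basic: H, K, R. Amide-side-chain: N, Q.
Basic residues here: H14 (1).
Amide-side-chain residues here: Q15 (1).
The two groups share no amino acid, so total = 1 + 1 = 2.

2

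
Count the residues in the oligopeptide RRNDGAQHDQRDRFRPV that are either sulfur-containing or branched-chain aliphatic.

Sulfur-containing: C, M. Branched-chain aliphatic: I, L, V.
Sulfur-containing residues here: none (0).
Branched-chain aliphatic residues here: V17 (1).
The two groups share no amino acid, so total = 0 + 1 = 1.

1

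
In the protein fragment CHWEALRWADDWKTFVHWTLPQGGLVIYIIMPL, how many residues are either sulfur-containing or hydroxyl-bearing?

5

Sulfur-containing: C, M. Hydroxyl-bearing: S, T, Y.
Sulfur-containing residues here: C1, M31 (2).
Hydroxyl-bearing residues here: T14, T19, Y28 (3).
The two groups share no amino acid, so total = 2 + 3 = 5.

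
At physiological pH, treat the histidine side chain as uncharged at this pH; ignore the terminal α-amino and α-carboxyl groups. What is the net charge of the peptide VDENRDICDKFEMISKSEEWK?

Near pH 7.4, K and R contribute +1 each, D and E contribute −1 each, and every other side chain (His included, as stated) is uncharged.
Positive (K, R): R5, K10, K16, K21 → +4.
Negative (D, E): D2, E3, D6, D9, E12, E18, E19 → −7.
Net charge = (+4) + (−7) = −3.

-3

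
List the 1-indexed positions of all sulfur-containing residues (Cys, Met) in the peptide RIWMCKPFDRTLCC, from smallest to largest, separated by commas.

4, 5, 13, 14

Matching residues: M4, C5, C13, C14.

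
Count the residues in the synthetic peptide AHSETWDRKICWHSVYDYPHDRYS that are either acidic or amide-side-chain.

4

Acidic: D, E. Amide-side-chain: N, Q.
Acidic residues here: E4, D7, D17, D21 (4).
Amide-side-chain residues here: none (0).
The two groups share no amino acid, so total = 4 + 0 = 4.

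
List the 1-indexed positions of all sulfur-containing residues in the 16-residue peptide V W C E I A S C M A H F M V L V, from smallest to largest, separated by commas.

3, 8, 9, 13

Cysteine (C, thiol) and methionine (M, thioether) are the two sulfur-containing amino acids.
Matching residues: C3, C8, M9, M13.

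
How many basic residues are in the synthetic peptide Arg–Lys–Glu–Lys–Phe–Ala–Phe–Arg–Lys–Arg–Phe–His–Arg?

8

K, R, and H are the three residues with basic side chains (ε-amine, guanidinium, and imidazole respectively).
Matching residues: Arg1, Lys2, Lys4, Arg8, Lys9, Arg10, His12, Arg13.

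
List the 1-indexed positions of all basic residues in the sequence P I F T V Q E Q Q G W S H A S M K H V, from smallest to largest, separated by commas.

13, 17, 18

Lysine (K), arginine (R), and histidine (H) have basic, nitrogen-containing side chains.
Matching residues: H13, K17, H18.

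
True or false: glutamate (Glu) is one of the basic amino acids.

Lysine (K), arginine (R), and histidine (H) have basic, nitrogen-containing side chains.
Glutamate is not in this group.

False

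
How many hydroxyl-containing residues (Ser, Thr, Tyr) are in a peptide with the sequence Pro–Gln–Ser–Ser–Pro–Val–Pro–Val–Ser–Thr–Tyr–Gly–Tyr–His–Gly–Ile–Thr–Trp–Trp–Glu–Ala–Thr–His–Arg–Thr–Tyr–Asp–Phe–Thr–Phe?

11

Matching residues: Ser3, Ser4, Ser9, Thr10, Tyr11, Tyr13, Thr17, Thr22, Thr25, Tyr26, Thr29.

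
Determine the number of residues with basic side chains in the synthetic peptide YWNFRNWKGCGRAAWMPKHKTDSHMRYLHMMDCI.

Lysine (K), arginine (R), and histidine (H) have basic, nitrogen-containing side chains.
Matching residues: R5, K8, R12, K18, H19, K20, H24, R26, H29.

9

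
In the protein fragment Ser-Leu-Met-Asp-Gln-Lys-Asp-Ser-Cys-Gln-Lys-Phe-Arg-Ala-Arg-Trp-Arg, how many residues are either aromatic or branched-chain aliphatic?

3

Aromatic: F, W, Y. Branched-chain aliphatic: I, L, V.
Aromatic residues here: Phe12, Trp16 (2).
Branched-chain aliphatic residues here: Leu2 (1).
The two groups share no amino acid, so total = 2 + 1 = 3.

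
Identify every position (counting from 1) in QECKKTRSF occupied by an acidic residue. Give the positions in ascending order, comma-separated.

2

Matching residues: E2.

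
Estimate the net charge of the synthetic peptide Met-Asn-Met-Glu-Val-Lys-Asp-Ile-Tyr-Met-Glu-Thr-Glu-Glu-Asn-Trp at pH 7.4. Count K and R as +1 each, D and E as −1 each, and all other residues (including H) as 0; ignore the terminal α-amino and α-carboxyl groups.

-4

Positive (K, R): Lys6 → +1.
Negative (D, E): Glu4, Asp7, Glu11, Glu13, Glu14 → −5.
Net charge = (+1) + (−5) = −4.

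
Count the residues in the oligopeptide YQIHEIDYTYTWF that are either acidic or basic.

3

Acidic: D, E. Basic: H, K, R.
Acidic residues here: E5, D7 (2).
Basic residues here: H4 (1).
The two groups share no amino acid, so total = 2 + 1 = 3.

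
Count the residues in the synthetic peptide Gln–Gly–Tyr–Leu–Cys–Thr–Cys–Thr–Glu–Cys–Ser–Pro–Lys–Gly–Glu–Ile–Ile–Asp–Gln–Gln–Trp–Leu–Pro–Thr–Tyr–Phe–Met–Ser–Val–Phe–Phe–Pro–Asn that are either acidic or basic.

Acidic: D, E. Basic: H, K, R.
Acidic residues here: Glu9, Glu15, Asp18 (3).
Basic residues here: Lys13 (1).
The two groups share no amino acid, so total = 3 + 1 = 4.

4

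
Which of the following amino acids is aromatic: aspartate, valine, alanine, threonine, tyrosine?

tyrosine

Phenylalanine (F), tryptophan (W), and tyrosine (Y) have aromatic ring side chains.
Of the listed options, only tyrosine belongs to this group.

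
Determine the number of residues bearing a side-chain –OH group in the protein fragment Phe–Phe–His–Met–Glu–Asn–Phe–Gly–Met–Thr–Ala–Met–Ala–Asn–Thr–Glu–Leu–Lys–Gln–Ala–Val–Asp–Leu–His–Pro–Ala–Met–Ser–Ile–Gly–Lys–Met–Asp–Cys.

3

S, T, and Y are the three residues with a side-chain hydroxyl.
Matching residues: Thr10, Thr15, Ser28.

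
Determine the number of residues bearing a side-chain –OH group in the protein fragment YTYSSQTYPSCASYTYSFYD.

14

Serine (S), threonine (T), and tyrosine (Y) each carry a hydroxyl group on the side chain.
Matching residues: Y1, T2, Y3, S4, S5, T7, Y8, S10, S13, Y14, T15, Y16, S17, Y19.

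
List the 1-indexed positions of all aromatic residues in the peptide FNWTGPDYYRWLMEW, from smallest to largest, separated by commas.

Phenylalanine (F), tryptophan (W), and tyrosine (Y) have aromatic ring side chains.
Matching residues: F1, W3, Y8, Y9, W11, W15.

1, 3, 8, 9, 11, 15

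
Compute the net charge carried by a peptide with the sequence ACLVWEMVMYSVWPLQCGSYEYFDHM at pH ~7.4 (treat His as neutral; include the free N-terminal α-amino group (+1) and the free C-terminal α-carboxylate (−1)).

The side chains ionized at physiological pH are Lys/Arg (+1) and Asp/Glu (−1); with His treated as neutral, nothing else contributes.
Positive (K, R): none → +0.
Negative (D, E): E6, E21, D24 → −3.
The N-terminus (+1) and C-terminus (−1) cancel.
Net charge = (+0) + (−3) = −3.

-3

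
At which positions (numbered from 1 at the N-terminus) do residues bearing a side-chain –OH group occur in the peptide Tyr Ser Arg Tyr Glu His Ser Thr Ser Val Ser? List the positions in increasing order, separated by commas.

1, 2, 4, 7, 8, 9, 11

Serine (S), threonine (T), and tyrosine (Y) each carry a hydroxyl group on the side chain.
Matching residues: Tyr1, Ser2, Tyr4, Ser7, Thr8, Ser9, Ser11.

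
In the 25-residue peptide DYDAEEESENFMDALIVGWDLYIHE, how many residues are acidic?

9

Only D (aspartate) and E (glutamate) carry a side-chain carboxylic acid.
Matching residues: D1, D3, E5, E6, E7, E9, D13, D20, E25.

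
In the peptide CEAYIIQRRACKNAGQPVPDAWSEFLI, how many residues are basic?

The basic amino acids are Lys (K), Arg (R), and His (H).
Matching residues: R8, R9, K12.

3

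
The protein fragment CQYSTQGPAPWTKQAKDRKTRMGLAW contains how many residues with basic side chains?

5

The basic amino acids are Lys (K), Arg (R), and His (H).
Matching residues: K13, K16, R18, K19, R21.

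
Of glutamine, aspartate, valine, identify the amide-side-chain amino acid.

The amide-side-chain residues are Asn (N) and Gln (Q).
Of the listed options, only glutamine belongs to this group.

glutamine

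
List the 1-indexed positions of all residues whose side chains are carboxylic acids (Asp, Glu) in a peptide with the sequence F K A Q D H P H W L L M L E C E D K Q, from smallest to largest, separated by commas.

5, 14, 16, 17

Matching residues: D5, E14, E16, D17.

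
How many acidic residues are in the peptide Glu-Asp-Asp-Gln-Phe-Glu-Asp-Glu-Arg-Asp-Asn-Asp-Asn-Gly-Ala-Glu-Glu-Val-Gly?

10

Only D (aspartate) and E (glutamate) carry a side-chain carboxylic acid.
Matching residues: Glu1, Asp2, Asp3, Glu6, Asp7, Glu8, Asp10, Asp12, Glu16, Glu17.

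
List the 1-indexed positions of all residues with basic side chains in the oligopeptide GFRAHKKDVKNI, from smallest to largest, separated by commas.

3, 5, 6, 7, 10

Lysine (K), arginine (R), and histidine (H) have basic, nitrogen-containing side chains.
Matching residues: R3, H5, K6, K7, K10.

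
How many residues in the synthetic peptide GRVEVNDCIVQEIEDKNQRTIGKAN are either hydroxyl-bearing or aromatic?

Hydroxyl-bearing: S, T, Y. Aromatic: F, W, Y.
Hydroxyl-bearing residues here: T20 (1).
Aromatic residues here: none (0).
(Y belongs to both groups, but none appear in this sequence.) Total = 1 + 0 = 1.

1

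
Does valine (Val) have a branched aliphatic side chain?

Yes

The BCAAs are Val, Leu, and Ile — aliphatic side chains with a branch point.
Valine is in this group.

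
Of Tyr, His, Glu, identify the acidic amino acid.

Glu

Only D (aspartate) and E (glutamate) carry a side-chain carboxylic acid.
Of the listed options, only Glu belongs to this group.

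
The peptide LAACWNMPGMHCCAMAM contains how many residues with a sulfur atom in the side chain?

7

Cysteine (C, thiol) and methionine (M, thioether) are the two sulfur-containing amino acids.
Matching residues: C4, M7, M10, C12, C13, M15, M17.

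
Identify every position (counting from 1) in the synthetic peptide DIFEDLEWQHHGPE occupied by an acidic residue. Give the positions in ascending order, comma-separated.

1, 4, 5, 7, 14

Aspartate (D) and glutamate (E) have carboxylic-acid side chains and are the acidic amino acids.
Matching residues: D1, E4, D5, E7, E14.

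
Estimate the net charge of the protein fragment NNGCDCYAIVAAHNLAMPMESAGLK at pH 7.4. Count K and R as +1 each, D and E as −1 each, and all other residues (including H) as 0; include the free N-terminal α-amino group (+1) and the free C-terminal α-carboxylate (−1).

Positive (K, R): K25 → +1.
Negative (D, E): D5, E20 → −2.
The N-terminus (+1) and C-terminus (−1) cancel.
Net charge = (+1) + (−2) = −1.

-1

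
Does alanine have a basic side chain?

K, R, and H are the three residues with basic side chains (ε-amine, guanidinium, and imidazole respectively).
Alanine is not in this group.

No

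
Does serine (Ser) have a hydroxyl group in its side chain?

The –OH-bearing residues are Ser, Thr (aliphatic alcohols), and Tyr (phenol).
Serine is in this group.

Yes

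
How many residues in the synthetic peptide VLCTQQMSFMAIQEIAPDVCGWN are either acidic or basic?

Acidic: D, E. Basic: H, K, R.
Acidic residues here: E14, D18 (2).
Basic residues here: none (0).
The two groups share no amino acid, so total = 2 + 0 = 2.

2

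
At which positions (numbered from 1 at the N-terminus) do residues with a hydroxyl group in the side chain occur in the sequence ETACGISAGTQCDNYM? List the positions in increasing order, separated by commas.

S, T, and Y are the three residues with a side-chain hydroxyl.
Matching residues: T2, S7, T10, Y15.

2, 7, 10, 15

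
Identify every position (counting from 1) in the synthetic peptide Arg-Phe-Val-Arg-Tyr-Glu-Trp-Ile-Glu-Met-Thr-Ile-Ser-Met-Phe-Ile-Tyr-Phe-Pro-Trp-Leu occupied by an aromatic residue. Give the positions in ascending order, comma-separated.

F, W, and Y each carry an aromatic ring on the side chain.
Matching residues: Phe2, Tyr5, Trp7, Phe15, Tyr17, Phe18, Trp20.

2, 5, 7, 15, 17, 18, 20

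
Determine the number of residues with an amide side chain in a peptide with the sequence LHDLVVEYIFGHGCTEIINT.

Only N (asparagine) and Q (glutamine) carry a side-chain carboxamide.
Matching residues: N19.

1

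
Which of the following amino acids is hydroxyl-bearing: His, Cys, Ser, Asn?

Serine (S), threonine (T), and tyrosine (Y) each carry a hydroxyl group on the side chain.
Of the listed options, only Ser belongs to this group.

Ser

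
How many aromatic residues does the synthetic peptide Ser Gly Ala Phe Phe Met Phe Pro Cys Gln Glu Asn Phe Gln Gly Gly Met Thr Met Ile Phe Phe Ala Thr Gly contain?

The aromatic amino acids are Phe (F, benzyl), Trp (W, indole), and Tyr (Y, phenol).
Matching residues: Phe4, Phe5, Phe7, Phe13, Phe21, Phe22.

6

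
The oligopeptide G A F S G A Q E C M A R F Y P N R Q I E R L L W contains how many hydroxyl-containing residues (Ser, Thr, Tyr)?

2

Matching residues: S4, Y14.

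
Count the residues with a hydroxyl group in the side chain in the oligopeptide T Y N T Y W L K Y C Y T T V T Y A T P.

The –OH-bearing residues are Ser, Thr (aliphatic alcohols), and Tyr (phenol).
Matching residues: T1, Y2, T4, Y5, Y9, Y11, T12, T13, T15, Y16, T18.

11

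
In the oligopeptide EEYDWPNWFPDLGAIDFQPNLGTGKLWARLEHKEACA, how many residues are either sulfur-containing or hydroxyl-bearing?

Sulfur-containing: C, M. Hydroxyl-bearing: S, T, Y.
Sulfur-containing residues here: C36 (1).
Hydroxyl-bearing residues here: Y3, T23 (2).
The two groups share no amino acid, so total = 1 + 2 = 3.

3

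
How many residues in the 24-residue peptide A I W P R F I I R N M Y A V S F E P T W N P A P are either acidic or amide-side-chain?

Acidic: D, E. Amide-side-chain: N, Q.
Acidic residues here: E17 (1).
Amide-side-chain residues here: N10, N21 (2).
The two groups share no amino acid, so total = 1 + 2 = 3.

3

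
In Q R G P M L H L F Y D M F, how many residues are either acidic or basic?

Acidic: D, E. Basic: H, K, R.
Acidic residues here: D11 (1).
Basic residues here: R2, H7 (2).
The two groups share no amino acid, so total = 1 + 2 = 3.

3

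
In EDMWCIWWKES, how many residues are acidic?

3

Only D (aspartate) and E (glutamate) carry a side-chain carboxylic acid.
Matching residues: E1, D2, E10.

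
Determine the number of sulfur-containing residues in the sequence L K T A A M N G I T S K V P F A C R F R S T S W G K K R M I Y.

Cysteine (C, thiol) and methionine (M, thioether) are the two sulfur-containing amino acids.
Matching residues: M6, C17, M29.

3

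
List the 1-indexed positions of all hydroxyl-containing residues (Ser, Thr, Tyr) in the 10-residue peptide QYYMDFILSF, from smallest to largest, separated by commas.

2, 3, 9

Matching residues: Y2, Y3, S9.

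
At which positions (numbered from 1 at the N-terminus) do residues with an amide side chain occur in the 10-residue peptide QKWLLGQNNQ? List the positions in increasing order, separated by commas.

1, 7, 8, 9, 10

The amide-side-chain residues are Asn (N) and Gln (Q).
Matching residues: Q1, Q7, N8, N9, Q10.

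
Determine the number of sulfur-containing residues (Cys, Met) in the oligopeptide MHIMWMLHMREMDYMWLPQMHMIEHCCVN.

10

Matching residues: M1, M4, M6, M9, M12, M15, M20, M22, C26, C27.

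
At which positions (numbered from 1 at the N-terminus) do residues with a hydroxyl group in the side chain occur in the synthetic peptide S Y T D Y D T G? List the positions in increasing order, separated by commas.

Serine (S), threonine (T), and tyrosine (Y) each carry a hydroxyl group on the side chain.
Matching residues: S1, Y2, T3, Y5, T7.

1, 2, 3, 5, 7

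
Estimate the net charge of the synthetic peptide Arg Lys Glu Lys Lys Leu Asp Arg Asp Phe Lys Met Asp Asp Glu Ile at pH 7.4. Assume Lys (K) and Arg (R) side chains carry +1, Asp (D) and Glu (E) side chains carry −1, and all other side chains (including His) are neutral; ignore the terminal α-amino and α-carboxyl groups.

0

Positive (K, R): Arg1, Lys2, Lys4, Lys5, Arg8, Lys11 → +6.
Negative (D, E): Glu3, Asp7, Asp9, Asp13, Asp14, Glu15 → −6.
Net charge = (+6) + (−6) = 0.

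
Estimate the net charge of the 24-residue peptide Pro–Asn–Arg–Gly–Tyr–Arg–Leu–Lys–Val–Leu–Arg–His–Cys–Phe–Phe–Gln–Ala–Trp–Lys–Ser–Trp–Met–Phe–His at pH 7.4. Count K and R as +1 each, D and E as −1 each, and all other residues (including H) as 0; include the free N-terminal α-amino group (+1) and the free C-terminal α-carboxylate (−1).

Positive (K, R): Arg3, Arg6, Lys8, Arg11, Lys19 → +5.
Negative (D, E): none → −0.
The N-terminus (+1) and C-terminus (−1) cancel.
Net charge = (+5) + (−0) = +5.

+5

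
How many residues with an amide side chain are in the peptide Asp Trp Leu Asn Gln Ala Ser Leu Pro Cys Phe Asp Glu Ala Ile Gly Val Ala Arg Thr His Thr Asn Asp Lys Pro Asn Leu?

The amide-side-chain residues are Asn (N) and Gln (Q).
Matching residues: Asn4, Gln5, Asn23, Asn27.

4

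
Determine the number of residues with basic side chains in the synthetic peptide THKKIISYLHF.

Lysine (K), arginine (R), and histidine (H) have basic, nitrogen-containing side chains.
Matching residues: H2, K3, K4, H10.

4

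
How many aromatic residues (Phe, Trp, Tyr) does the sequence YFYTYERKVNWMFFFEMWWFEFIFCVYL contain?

Matching residues: Y1, F2, Y3, Y5, W11, F13, F14, F15, W18, W19, F20, F22, F24, Y27.

14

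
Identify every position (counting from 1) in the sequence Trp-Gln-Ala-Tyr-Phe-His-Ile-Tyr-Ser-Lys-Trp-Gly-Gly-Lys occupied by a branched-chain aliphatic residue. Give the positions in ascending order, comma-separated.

7

Matching residues: Ile7.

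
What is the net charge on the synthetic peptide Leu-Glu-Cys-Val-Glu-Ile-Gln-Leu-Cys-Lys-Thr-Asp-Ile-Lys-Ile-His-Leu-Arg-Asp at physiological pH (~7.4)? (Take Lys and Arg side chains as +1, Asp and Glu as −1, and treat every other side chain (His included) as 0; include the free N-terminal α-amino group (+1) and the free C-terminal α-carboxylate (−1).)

-1

Positive (K, R): Lys10, Lys14, Arg18 → +3.
Negative (D, E): Glu2, Glu5, Asp12, Asp19 → −4.
The N-terminus (+1) and C-terminus (−1) cancel.
Net charge = (+3) + (−4) = −1.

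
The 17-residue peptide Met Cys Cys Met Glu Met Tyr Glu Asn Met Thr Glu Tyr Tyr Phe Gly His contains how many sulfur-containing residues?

The sulfur-bearing residues are cysteine (–SH) and methionine (–S–CH₃).
Matching residues: Met1, Cys2, Cys3, Met4, Met6, Met10.

6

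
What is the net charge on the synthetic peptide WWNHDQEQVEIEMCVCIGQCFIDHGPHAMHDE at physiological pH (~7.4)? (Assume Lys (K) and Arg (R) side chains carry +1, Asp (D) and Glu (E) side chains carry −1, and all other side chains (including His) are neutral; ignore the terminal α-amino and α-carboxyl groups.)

Positive (K, R): none → +0.
Negative (D, E): D5, E7, E10, E12, D23, D31, E32 → −7.
Net charge = (+0) + (−7) = −7.

-7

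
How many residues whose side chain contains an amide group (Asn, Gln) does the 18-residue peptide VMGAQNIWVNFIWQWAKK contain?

4

Matching residues: Q5, N6, N10, Q14.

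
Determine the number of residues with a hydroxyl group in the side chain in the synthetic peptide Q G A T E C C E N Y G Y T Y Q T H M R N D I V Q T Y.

8

Serine (S), threonine (T), and tyrosine (Y) each carry a hydroxyl group on the side chain.
Matching residues: T4, Y10, Y12, T13, Y14, T16, T25, Y26.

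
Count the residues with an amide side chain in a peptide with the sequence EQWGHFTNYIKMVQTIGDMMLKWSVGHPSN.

The amide-side-chain residues are Asn (N) and Gln (Q).
Matching residues: Q2, N8, Q14, N30.

4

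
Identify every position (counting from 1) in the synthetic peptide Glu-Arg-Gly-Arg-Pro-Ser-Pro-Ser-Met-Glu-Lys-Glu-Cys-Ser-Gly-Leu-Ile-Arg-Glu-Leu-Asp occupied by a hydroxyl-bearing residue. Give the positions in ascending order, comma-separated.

Serine (S), threonine (T), and tyrosine (Y) each carry a hydroxyl group on the side chain.
Matching residues: Ser6, Ser8, Ser14.

6, 8, 14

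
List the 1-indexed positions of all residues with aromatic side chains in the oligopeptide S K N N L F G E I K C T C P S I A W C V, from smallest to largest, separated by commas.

6, 18

Phenylalanine (F), tryptophan (W), and tyrosine (Y) have aromatic ring side chains.
Matching residues: F6, W18.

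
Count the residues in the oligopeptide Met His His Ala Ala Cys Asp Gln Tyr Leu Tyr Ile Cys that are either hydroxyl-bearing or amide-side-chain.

Hydroxyl-bearing: S, T, Y. Amide-side-chain: N, Q.
Hydroxyl-bearing residues here: Tyr9, Tyr11 (2).
Amide-side-chain residues here: Gln8 (1).
The two groups share no amino acid, so total = 2 + 1 = 3.

3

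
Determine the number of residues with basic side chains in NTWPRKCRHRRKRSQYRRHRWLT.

12

K, R, and H are the three residues with basic side chains (ε-amine, guanidinium, and imidazole respectively).
Matching residues: R5, K6, R8, H9, R10, R11, K12, R13, R17, R18, H19, R20.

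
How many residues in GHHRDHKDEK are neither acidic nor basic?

Acidic: D, E. Basic: K, R, H. All other residues are neither.
Matching residues: G1.

1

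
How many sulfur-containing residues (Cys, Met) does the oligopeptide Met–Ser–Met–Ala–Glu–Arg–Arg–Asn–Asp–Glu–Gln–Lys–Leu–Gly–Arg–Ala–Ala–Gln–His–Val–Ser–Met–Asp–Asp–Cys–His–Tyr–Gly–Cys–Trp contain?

Matching residues: Met1, Met3, Met22, Cys25, Cys29.

5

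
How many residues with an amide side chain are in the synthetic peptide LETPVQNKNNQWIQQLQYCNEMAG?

Only N (asparagine) and Q (glutamine) carry a side-chain carboxamide.
Matching residues: Q6, N7, N9, N10, Q11, Q14, Q15, Q17, N20.

9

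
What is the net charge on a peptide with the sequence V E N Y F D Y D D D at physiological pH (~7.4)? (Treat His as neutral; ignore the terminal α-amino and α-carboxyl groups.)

-5

At pH ~7.4 the Lys and Arg side chains are protonated (+1), the Asp and Glu side chains are deprotonated (−1), and with His taken as neutral all other side chains carry no charge.
Positive (K, R): none → +0.
Negative (D, E): E2, D6, D8, D9, D10 → −5.
Net charge = (+0) + (−5) = −5.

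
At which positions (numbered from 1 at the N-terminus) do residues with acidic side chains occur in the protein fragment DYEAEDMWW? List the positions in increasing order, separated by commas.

Only D (aspartate) and E (glutamate) carry a side-chain carboxylic acid.
Matching residues: D1, E3, E5, D6.

1, 3, 5, 6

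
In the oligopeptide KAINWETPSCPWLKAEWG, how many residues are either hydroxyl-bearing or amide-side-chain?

3

Hydroxyl-bearing: S, T, Y. Amide-side-chain: N, Q.
Hydroxyl-bearing residues here: T7, S9 (2).
Amide-side-chain residues here: N4 (1).
The two groups share no amino acid, so total = 2 + 1 = 3.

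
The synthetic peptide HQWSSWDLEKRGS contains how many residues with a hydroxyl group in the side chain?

3

S, T, and Y are the three residues with a side-chain hydroxyl.
Matching residues: S4, S5, S13.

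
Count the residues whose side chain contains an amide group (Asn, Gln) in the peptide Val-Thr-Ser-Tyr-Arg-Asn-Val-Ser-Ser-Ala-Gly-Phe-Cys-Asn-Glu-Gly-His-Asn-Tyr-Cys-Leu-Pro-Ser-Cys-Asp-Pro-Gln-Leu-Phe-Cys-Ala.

Matching residues: Asn6, Asn14, Asn18, Gln27.

4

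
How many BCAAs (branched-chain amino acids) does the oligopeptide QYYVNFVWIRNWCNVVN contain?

5

V, L, and I make up the branched-chain aliphatic group.
Matching residues: V4, V7, I9, V15, V16.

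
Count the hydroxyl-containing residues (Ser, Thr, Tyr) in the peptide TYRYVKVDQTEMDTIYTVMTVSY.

10

Matching residues: T1, Y2, Y4, T10, T14, Y16, T17, T20, S22, Y23.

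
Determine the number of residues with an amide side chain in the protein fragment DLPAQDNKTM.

Asparagine (N) and glutamine (Q) have uncharged amide side chains.
Matching residues: Q5, N7.

2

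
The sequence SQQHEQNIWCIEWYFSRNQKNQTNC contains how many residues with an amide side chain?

9

Only N (asparagine) and Q (glutamine) carry a side-chain carboxamide.
Matching residues: Q2, Q3, Q6, N7, N18, Q19, N21, Q22, N24.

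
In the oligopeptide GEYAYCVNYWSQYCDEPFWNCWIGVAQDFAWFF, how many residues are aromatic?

12

The aromatic amino acids are Phe (F, benzyl), Trp (W, indole), and Tyr (Y, phenol).
Matching residues: Y3, Y5, Y9, W10, Y13, F18, W19, W22, F29, W31, F32, F33.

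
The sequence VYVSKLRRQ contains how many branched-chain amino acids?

3

Valine (V), leucine (L), and isoleucine (I) are the branched-chain amino acids.
Matching residues: V1, V3, L6.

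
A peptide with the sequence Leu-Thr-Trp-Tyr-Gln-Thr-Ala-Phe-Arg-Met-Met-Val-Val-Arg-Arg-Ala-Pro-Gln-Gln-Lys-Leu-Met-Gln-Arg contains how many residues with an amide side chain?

4

Only N (asparagine) and Q (glutamine) carry a side-chain carboxamide.
Matching residues: Gln5, Gln18, Gln19, Gln23.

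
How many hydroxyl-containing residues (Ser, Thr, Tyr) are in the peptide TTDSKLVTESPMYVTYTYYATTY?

14

Matching residues: T1, T2, S4, T8, S10, Y13, T15, Y16, T17, Y18, Y19, T21, T22, Y23.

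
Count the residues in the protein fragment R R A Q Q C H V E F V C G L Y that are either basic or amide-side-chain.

5

Basic: H, K, R. Amide-side-chain: N, Q.
Basic residues here: R1, R2, H7 (3).
Amide-side-chain residues here: Q4, Q5 (2).
The two groups share no amino acid, so total = 3 + 2 = 5.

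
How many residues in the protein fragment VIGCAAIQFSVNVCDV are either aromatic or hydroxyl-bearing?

Aromatic: F, W, Y. Hydroxyl-bearing: S, T, Y.
Aromatic residues here: F9 (1).
Hydroxyl-bearing residues here: S10 (1).
(Y belongs to both groups, but none appear in this sequence.) Total = 1 + 1 = 2.

2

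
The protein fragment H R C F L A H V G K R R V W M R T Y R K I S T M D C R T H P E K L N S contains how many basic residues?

12

K, R, and H are the three residues with basic side chains (ε-amine, guanidinium, and imidazole respectively).
Matching residues: H1, R2, H7, K10, R11, R12, R16, R19, K20, R27, H29, K32.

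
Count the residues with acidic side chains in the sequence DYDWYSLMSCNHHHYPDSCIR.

Aspartate (D) and glutamate (E) have carboxylic-acid side chains and are the acidic amino acids.
Matching residues: D1, D3, D17.

3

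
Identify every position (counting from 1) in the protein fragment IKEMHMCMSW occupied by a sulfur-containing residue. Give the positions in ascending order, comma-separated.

The sulfur-bearing residues are cysteine (–SH) and methionine (–S–CH₃).
Matching residues: M4, M6, C7, M8.

4, 6, 7, 8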